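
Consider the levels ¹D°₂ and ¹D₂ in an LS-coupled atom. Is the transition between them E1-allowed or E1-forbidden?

allowed

Parity must change: odd → even — ok.
ΔS = 0: S: 0 → 0 — ok.
ΔL = 0, ±1 (not L=0↔0): L: 2 → 2, ΔL = +0 — ok.
ΔJ = 0, ±1 (not J=0↔0): J: 2 → 2, ΔJ = +0 — ok.
All four E1 rules are satisfied.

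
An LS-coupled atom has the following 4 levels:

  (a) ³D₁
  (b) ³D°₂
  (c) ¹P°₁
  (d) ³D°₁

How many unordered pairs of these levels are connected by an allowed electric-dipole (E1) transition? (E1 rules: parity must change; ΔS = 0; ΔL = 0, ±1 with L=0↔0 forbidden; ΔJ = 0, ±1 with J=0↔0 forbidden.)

2

(a)–(b): allowed.
(a)–(c): forbidden (ΔS).
(a)–(d): allowed.
(b)–(c): forbidden (parity, ΔS).
(b)–(d): forbidden (parity).
(c)–(d): forbidden (parity, ΔS).
Allowed pairs: 2 of 6.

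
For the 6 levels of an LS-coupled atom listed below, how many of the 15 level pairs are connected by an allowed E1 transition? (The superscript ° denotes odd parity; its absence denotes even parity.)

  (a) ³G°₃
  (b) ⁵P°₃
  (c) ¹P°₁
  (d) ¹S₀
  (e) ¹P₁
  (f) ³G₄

3

(a)–(b): forbidden (parity, ΔS, ΔL).
(a)–(c): forbidden (parity, ΔS, ΔL, ΔJ).
(a)–(d): forbidden (ΔS, ΔL, ΔJ).
(a)–(e): forbidden (ΔS, ΔL, ΔJ).
(a)–(f): allowed.
(b)–(c): forbidden (parity, ΔS, ΔJ).
(b)–(d): forbidden (ΔS, ΔJ).
(b)–(e): forbidden (ΔS, ΔJ).
(b)–(f): forbidden (ΔS, ΔL).
(c)–(d): allowed.
(c)–(e): allowed.
(c)–(f): forbidden (ΔS, ΔL, ΔJ).
(d)–(e): forbidden (parity).
(d)–(f): forbidden (parity, ΔS, ΔL, ΔJ).
(e)–(f): forbidden (parity, ΔS, ΔL, ΔJ).
Allowed pairs: 3 of 15.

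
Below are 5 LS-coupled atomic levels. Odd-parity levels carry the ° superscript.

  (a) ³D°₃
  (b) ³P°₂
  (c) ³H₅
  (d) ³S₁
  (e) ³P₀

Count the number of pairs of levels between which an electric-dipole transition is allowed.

1

(a)–(b): forbidden (parity).
(a)–(c): forbidden (ΔL, ΔJ).
(a)–(d): forbidden (ΔL, ΔJ).
(a)–(e): forbidden (ΔJ).
(b)–(c): forbidden (ΔL, ΔJ).
(b)–(d): allowed.
(b)–(e): forbidden (ΔJ).
(c)–(d): forbidden (parity, ΔL, ΔJ).
(c)–(e): forbidden (parity, ΔL, ΔJ).
(d)–(e): forbidden (parity).
Allowed pairs: 1 of 10.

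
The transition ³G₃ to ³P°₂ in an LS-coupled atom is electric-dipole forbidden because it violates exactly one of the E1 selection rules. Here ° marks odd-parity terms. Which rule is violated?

the ΔL = 0, ±1 rule

Parity must change: even → odd — satisfied.
ΔS = 0: S: 1 → 1 — satisfied.
ΔL = 0, ±1 (not L=0↔0): L: 4 → 1, ΔL = -3 — violated.
ΔJ = 0, ±1 (not J=0↔0): J: 3 → 2, ΔJ = -1 — satisfied.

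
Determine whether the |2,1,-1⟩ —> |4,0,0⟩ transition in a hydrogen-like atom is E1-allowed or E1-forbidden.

allowed

l: 1 → 0 (Δl = -1). Δl = ±1 ✓.
Δm_l = 0 − (-1) = +1. E1 requires Δm_l = 0, ±1: ✓.
All E1 selection rules are satisfied.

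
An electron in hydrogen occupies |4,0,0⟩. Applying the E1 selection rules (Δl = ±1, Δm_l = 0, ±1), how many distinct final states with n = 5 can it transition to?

3

E1 requires Δl = ±1, so l_f ∈ {-1, 1}; with 0 ≤ l_f ≤ n_f−1 = 4, the allowed l_f values are {1}.
For l_f = 1: m_f ∈ {m_i−1, m_i, m_i+1} ∩ [−1, 1] = {-1, 0, 1} → 3 states.
Total: 3.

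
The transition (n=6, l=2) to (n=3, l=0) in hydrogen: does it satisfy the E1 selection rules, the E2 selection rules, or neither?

Δl = 0 − 2 = -2; l_i + l_f = 2.
E1 (Δl = ±1): not satisfied.
E2 (Δl = 0,±2, l_i+l_f ≥ 2): satisfied.

E2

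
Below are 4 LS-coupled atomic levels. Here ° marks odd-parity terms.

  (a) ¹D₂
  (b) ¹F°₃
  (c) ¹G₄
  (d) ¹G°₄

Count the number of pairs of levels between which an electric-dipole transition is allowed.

3

(a)–(b): allowed.
(a)–(c): forbidden (parity, ΔL, ΔJ).
(a)–(d): forbidden (ΔL, ΔJ).
(b)–(c): allowed.
(b)–(d): forbidden (parity).
(c)–(d): allowed.
Allowed pairs: 3 of 6.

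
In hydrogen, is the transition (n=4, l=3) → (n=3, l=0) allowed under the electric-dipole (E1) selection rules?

Δl = 0 − 3 = -3; the E1 rule Δl = ±1 is fails.
The transition is electric-dipole forbidden.

forbidden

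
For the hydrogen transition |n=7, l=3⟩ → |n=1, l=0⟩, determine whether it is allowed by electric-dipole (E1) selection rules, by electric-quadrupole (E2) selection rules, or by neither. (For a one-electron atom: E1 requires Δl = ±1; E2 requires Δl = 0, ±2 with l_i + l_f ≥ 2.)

neither

Δl = 0 − 3 = -3; l_i + l_f = 3.
E1 (Δl = ±1): not satisfied.
E2 (Δl = 0,±2, l_i+l_f ≥ 2): not satisfied.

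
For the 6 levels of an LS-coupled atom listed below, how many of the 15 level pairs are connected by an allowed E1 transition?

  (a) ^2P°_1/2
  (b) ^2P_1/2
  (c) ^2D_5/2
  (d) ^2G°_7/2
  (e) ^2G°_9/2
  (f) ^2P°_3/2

3

(a)–(b): allowed.
(a)–(c): forbidden (ΔJ).
(a)–(d): forbidden (parity, ΔL, ΔJ).
(a)–(e): forbidden (parity, ΔL, ΔJ).
(a)–(f): forbidden (parity).
(b)–(c): forbidden (parity, ΔJ).
(b)–(d): forbidden (ΔL, ΔJ).
(b)–(e): forbidden (ΔL, ΔJ).
(b)–(f): allowed.
(c)–(d): forbidden (ΔL).
(c)–(e): forbidden (ΔL, ΔJ).
(c)–(f): allowed.
(d)–(e): forbidden (parity).
(d)–(f): forbidden (parity, ΔL, ΔJ).
(e)–(f): forbidden (parity, ΔL, ΔJ).
Allowed pairs: 3 of 15.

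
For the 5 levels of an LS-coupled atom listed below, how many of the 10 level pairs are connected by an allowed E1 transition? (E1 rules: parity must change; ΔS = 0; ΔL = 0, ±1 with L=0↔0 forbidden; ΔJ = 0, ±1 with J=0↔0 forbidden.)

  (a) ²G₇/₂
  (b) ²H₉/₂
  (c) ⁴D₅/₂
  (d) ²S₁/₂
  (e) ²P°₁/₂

1

(a)–(b): forbidden (parity).
(a)–(c): forbidden (parity, ΔS, ΔL).
(a)–(d): forbidden (parity, ΔL, ΔJ).
(a)–(e): forbidden (ΔL, ΔJ).
(b)–(c): forbidden (parity, ΔS, ΔL, ΔJ).
(b)–(d): forbidden (parity, ΔL, ΔJ).
(b)–(e): forbidden (ΔL, ΔJ).
(c)–(d): forbidden (parity, ΔS, ΔL, ΔJ).
(c)–(e): forbidden (ΔS, ΔJ).
(d)–(e): allowed.
Allowed pairs: 1 of 10.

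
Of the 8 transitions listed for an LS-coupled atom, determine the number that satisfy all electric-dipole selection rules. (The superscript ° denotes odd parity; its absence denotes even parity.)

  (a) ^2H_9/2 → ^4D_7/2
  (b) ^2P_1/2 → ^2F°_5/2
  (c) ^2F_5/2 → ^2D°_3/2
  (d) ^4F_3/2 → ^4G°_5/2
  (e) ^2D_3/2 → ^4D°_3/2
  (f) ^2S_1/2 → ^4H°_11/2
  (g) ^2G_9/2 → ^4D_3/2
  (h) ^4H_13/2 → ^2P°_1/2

(a) forbidden (parity, ΔS, ΔL fail)
(b) forbidden (ΔL, ΔJ fail)
(c) allowed
(d) allowed
(e) forbidden (ΔS fails)
(f) forbidden (ΔS, ΔL, ΔJ fail)
(g) forbidden (parity, ΔS, ΔL, ΔJ fail)
(h) forbidden (ΔS, ΔL, ΔJ fail)
Total allowed: 2 of 8.

2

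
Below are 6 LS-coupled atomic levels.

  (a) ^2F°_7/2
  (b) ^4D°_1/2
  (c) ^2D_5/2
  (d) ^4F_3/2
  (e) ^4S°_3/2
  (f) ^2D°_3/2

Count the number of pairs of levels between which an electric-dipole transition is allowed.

(a)–(b): forbidden (parity, ΔS, ΔJ).
(a)–(c): allowed.
(a)–(d): forbidden (ΔS, ΔJ).
(a)–(e): forbidden (parity, ΔS, ΔL, ΔJ).
(a)–(f): forbidden (parity, ΔJ).
(b)–(c): forbidden (ΔS, ΔJ).
(b)–(d): allowed.
(b)–(e): forbidden (parity, ΔL).
(b)–(f): forbidden (parity, ΔS).
(c)–(d): forbidden (parity, ΔS).
(c)–(e): forbidden (ΔS, ΔL).
(c)–(f): allowed.
(d)–(e): forbidden (ΔL).
(d)–(f): forbidden (ΔS).
(e)–(f): forbidden (parity, ΔS, ΔL).
Allowed pairs: 3 of 15.

3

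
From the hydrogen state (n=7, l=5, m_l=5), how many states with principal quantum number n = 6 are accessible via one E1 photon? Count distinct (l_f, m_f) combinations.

1

E1 requires Δl = ±1, so l_f ∈ {4, 6}; with 0 ≤ l_f ≤ n_f−1 = 5, the allowed l_f values are {4}.
For l_f = 4: m_f ∈ {m_i−1, m_i, m_i+1} ∩ [−4, 4] = {4} → 1 state.
Total: 1.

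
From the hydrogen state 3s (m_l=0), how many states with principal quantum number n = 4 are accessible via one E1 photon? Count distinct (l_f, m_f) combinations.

3

E1 requires Δl = ±1, so l_f ∈ {-1, 1}; with 0 ≤ l_f ≤ n_f−1 = 3, the allowed l_f values are {1}.
For l_f = 1: m_f ∈ {m_i−1, m_i, m_i+1} ∩ [−1, 1] = {-1, 0, 1} → 3 states.
Total: 3.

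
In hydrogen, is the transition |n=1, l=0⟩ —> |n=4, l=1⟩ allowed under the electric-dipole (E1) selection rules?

Δl = 1 − 0 = +1; the E1 rule Δl = ±1 is ✓.
All E1 selection rules are satisfied.

allowed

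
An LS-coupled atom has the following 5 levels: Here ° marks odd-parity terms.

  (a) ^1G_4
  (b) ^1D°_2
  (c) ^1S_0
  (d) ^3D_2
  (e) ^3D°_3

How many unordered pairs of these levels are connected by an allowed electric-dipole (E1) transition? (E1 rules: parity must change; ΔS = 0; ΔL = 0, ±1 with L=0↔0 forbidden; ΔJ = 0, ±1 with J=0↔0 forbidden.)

1

(a)–(b): forbidden (ΔL, ΔJ).
(a)–(c): forbidden (parity, ΔL, ΔJ).
(a)–(d): forbidden (parity, ΔS, ΔL, ΔJ).
(a)–(e): forbidden (ΔS, ΔL).
(b)–(c): forbidden (ΔL, ΔJ).
(b)–(d): forbidden (ΔS).
(b)–(e): forbidden (parity, ΔS).
(c)–(d): forbidden (parity, ΔS, ΔL, ΔJ).
(c)–(e): forbidden (ΔS, ΔL, ΔJ).
(d)–(e): allowed.
Allowed pairs: 1 of 10.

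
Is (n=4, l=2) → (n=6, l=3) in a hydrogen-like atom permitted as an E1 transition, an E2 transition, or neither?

Δl = 3 − 2 = +1; l_i + l_f = 5.
E1 (Δl = ±1): satisfied.
E2 (Δl = 0,±2, l_i+l_f ≥ 2): not satisfied.

E1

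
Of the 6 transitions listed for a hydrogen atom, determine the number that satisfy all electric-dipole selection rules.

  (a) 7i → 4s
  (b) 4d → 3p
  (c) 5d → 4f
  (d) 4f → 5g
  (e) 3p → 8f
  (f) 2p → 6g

(a) forbidden — Δl = -6 (E1 requires Δl = ±1)
(b) allowed
(c) allowed
(d) allowed
(e) forbidden — Δl = +2 (E1 requires Δl = ±1)
(f) forbidden — Δl = +3 (E1 requires Δl = ±1)
Total allowed: 3 of 6.

3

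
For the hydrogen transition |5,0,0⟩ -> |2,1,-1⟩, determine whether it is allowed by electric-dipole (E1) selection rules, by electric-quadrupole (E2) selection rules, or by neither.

Δl = 1 − 0 = +1; l_i + l_f = 1.
Δm_l = -1.
E1 (Δl = ±1, |Δm_l| ≤ 1): satisfied.
E2 (Δl = 0,±2, l_i+l_f ≥ 2, |Δm_l| ≤ 2): not satisfied.

E1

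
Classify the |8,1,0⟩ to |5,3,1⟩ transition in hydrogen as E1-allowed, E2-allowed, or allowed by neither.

Δl = 3 − 1 = +2; l_i + l_f = 4.
Δm_l = +1.
E1 (Δl = ±1, |Δm_l| ≤ 1): not satisfied.
E2 (Δl = 0,±2, l_i+l_f ≥ 2, |Δm_l| ≤ 2): satisfied.

E2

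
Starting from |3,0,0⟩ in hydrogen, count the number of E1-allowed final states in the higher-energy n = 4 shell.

E1 requires Δl = ±1, so l_f ∈ {-1, 1}; with 0 ≤ l_f ≤ n_f−1 = 3, the allowed l_f values are {1}.
For l_f = 1: m_f ∈ {m_i−1, m_i, m_i+1} ∩ [−1, 1] = {-1, 0, 1} → 3 states.
Total: 3.

3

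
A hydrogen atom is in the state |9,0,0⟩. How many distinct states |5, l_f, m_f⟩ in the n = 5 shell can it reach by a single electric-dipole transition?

E1 requires Δl = ±1, so l_f ∈ {-1, 1}; with 0 ≤ l_f ≤ n_f−1 = 4, the allowed l_f values are {1}.
For l_f = 1: m_f ∈ {m_i−1, m_i, m_i+1} ∩ [−1, 1] = {-1, 0, 1} → 3 states.
Total: 3.

3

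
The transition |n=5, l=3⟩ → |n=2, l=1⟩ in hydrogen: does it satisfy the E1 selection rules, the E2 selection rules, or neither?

E2

Δl = 1 − 3 = -2; l_i + l_f = 4.
E1 (Δl = ±1): not satisfied.
E2 (Δl = 0,±2, l_i+l_f ≥ 2): satisfied.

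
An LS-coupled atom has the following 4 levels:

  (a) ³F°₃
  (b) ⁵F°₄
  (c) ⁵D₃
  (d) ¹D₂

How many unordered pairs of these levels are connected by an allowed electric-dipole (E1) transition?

1

(a)–(b): forbidden (parity, ΔS).
(a)–(c): forbidden (ΔS).
(a)–(d): forbidden (ΔS).
(b)–(c): allowed.
(b)–(d): forbidden (ΔS, ΔJ).
(c)–(d): forbidden (parity, ΔS).
Allowed pairs: 1 of 6.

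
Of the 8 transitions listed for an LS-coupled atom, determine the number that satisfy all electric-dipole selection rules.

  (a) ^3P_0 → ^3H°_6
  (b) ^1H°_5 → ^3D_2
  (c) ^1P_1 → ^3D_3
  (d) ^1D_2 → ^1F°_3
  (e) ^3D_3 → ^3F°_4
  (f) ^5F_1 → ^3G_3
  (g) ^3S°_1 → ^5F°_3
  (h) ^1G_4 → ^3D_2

(a) forbidden (ΔL, ΔJ fail)
(b) forbidden (ΔS, ΔL, ΔJ fail)
(c) forbidden (parity, ΔS, ΔJ fail)
(d) allowed
(e) allowed
(f) forbidden (parity, ΔS, ΔJ fail)
(g) forbidden (parity, ΔS, ΔL, ΔJ fail)
(h) forbidden (parity, ΔS, ΔL, ΔJ fail)
Total allowed: 2 of 8.

2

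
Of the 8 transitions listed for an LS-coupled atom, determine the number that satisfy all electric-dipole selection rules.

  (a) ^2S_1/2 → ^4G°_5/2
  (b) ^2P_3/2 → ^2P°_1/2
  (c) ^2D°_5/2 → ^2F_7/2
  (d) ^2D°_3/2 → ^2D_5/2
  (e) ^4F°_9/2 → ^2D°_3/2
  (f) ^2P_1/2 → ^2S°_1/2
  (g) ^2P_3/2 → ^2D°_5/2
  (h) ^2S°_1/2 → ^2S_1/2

(a) forbidden (ΔS, ΔL, ΔJ fail)
(b) allowed
(c) allowed
(d) allowed
(e) forbidden (parity, ΔS, ΔJ fail)
(f) allowed
(g) allowed
(h) forbidden (ΔL fails)
Total allowed: 5 of 8.

5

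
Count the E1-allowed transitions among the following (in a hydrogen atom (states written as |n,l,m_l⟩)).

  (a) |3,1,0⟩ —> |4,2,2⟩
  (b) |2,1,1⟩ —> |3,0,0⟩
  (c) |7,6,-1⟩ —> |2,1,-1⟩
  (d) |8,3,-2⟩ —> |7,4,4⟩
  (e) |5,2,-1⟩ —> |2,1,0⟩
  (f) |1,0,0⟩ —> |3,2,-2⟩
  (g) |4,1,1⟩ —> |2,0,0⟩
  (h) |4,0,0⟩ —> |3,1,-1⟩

4

(a) forbidden — Δm_l = +2 (E1 requires Δm_l = 0, ±1)
(b) allowed
(c) forbidden — Δl = -5 (E1 requires Δl = ±1)
(d) forbidden — Δm_l = +6 (E1 requires Δm_l = 0, ±1)
(e) allowed
(f) forbidden — Δl = +2 (E1 requires Δl = ±1); Δm_l = -2 (E1 requires Δm_l = 0, ±1)
(g) allowed
(h) allowed
Total allowed: 4 of 8.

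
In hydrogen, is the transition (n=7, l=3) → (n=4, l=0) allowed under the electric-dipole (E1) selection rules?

l: 3 → 0 (Δl = -3). Δl = ±1 fails.
The transition is electric-dipole forbidden.

forbidden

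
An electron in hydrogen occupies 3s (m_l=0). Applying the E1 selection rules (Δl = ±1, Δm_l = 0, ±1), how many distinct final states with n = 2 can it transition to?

3

E1 requires Δl = ±1, so l_f ∈ {-1, 1}; with 0 ≤ l_f ≤ n_f−1 = 1, the allowed l_f values are {1}.
For l_f = 1: m_f ∈ {m_i−1, m_i, m_i+1} ∩ [−1, 1] = {-1, 0, 1} → 3 states.
Total: 3.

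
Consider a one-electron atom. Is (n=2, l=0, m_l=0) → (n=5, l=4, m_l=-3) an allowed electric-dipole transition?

forbidden

l: 0 → 4 (Δl = +4). Δl = ±1 violated.
Δm_l = -3 − (0) = -3. E1 requires Δm_l = 0, ±1: violated.
The transition is electric-dipole forbidden.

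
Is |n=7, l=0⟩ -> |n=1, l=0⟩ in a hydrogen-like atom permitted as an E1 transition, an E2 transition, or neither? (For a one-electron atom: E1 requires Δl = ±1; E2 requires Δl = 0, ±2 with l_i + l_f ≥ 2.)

Δl = 0 − 0 = +0; l_i + l_f = 0.
E1 (Δl = ±1): not satisfied.
E2 (Δl = 0,±2, l_i+l_f ≥ 2): not satisfied.

neither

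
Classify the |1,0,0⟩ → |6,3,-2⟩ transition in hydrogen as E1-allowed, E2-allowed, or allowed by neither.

neither

Δl = 3 − 0 = +3; l_i + l_f = 3.
Δm_l = -2.
E1 (Δl = ±1, |Δm_l| ≤ 1): not satisfied.
E2 (Δl = 0,±2, l_i+l_f ≥ 2, |Δm_l| ≤ 2): not satisfied.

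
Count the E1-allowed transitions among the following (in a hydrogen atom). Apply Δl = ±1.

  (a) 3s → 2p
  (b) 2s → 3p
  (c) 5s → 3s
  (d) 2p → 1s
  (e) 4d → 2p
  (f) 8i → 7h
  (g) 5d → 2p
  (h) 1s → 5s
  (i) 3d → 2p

7

(a) allowed
(b) allowed
(c) forbidden — Δl = +0 (E1 requires Δl = ±1)
(d) allowed
(e) allowed
(f) allowed
(g) allowed
(h) forbidden — Δl = +0 (E1 requires Δl = ±1)
(i) allowed
Total allowed: 7 of 9.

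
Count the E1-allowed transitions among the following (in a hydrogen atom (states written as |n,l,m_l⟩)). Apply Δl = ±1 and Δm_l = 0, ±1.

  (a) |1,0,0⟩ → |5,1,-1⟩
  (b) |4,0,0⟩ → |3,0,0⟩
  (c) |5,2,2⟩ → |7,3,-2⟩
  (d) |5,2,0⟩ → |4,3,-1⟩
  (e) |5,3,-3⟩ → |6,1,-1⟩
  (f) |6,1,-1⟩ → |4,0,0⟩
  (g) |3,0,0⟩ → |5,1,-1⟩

4

(a) allowed
(b) forbidden — Δl = +0 (E1 requires Δl = ±1)
(c) forbidden — Δm_l = -4 (E1 requires Δm_l = 0, ±1)
(d) allowed
(e) forbidden — Δl = -2 (E1 requires Δl = ±1); Δm_l = +2 (E1 requires Δm_l = 0, ±1)
(f) allowed
(g) allowed
Total allowed: 4 of 7.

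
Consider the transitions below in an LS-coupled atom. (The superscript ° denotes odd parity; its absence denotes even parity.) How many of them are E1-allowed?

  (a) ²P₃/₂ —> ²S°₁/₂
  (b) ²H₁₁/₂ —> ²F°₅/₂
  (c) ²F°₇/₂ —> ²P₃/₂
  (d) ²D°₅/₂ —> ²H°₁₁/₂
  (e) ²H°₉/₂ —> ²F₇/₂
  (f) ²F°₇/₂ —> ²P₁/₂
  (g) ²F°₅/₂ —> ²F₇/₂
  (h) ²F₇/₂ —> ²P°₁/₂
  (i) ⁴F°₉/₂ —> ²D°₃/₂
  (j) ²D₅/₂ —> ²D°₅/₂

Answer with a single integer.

3

(a) allowed
(b) forbidden (ΔL, ΔJ fail)
(c) forbidden (ΔL, ΔJ fail)
(d) forbidden (parity, ΔL, ΔJ fail)
(e) forbidden (ΔL fails)
(f) forbidden (ΔL, ΔJ fail)
(g) allowed
(h) forbidden (ΔL, ΔJ fail)
(i) forbidden (parity, ΔS, ΔJ fail)
(j) allowed
Total allowed: 3 of 10.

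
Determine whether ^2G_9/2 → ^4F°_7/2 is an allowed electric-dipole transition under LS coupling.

Initial level: S=1/2, L=4, J=9/2, parity even. Final level: S=3/2, L=3, J=7/2, parity odd.
Parity must change: even → odd — passes.
ΔS = 0: S: 1/2 → 3/2 — fails.
ΔL = 0, ±1 (not L=0↔0): L: 4 → 3, ΔL = -1 — passes.
ΔJ = 0, ±1 (not J=0↔0): J: 9/2 → 7/2, ΔJ = -1 — passes.
Rule(s) violated: ΔS.

forbidden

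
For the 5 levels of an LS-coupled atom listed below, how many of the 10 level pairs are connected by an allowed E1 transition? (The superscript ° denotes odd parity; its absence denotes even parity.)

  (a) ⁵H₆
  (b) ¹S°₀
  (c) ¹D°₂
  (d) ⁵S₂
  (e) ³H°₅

0

(a)–(b): forbidden (ΔS, ΔL, ΔJ).
(a)–(c): forbidden (ΔS, ΔL, ΔJ).
(a)–(d): forbidden (parity, ΔL, ΔJ).
(a)–(e): forbidden (ΔS).
(b)–(c): forbidden (parity, ΔL, ΔJ).
(b)–(d): forbidden (ΔS, ΔL, ΔJ).
(b)–(e): forbidden (parity, ΔS, ΔL, ΔJ).
(c)–(d): forbidden (ΔS, ΔL).
(c)–(e): forbidden (parity, ΔS, ΔL, ΔJ).
(d)–(e): forbidden (ΔS, ΔL, ΔJ).
Allowed pairs: 0 of 10.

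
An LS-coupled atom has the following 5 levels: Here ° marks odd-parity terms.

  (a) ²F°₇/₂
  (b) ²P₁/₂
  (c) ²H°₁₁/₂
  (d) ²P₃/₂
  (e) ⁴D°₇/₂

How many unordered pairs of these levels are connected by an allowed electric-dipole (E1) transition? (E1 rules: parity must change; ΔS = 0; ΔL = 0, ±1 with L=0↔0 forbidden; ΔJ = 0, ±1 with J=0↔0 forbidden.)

(a)–(b): forbidden (ΔL, ΔJ).
(a)–(c): forbidden (parity, ΔL, ΔJ).
(a)–(d): forbidden (ΔL, ΔJ).
(a)–(e): forbidden (parity, ΔS).
(b)–(c): forbidden (ΔL, ΔJ).
(b)–(d): forbidden (parity).
(b)–(e): forbidden (ΔS, ΔJ).
(c)–(d): forbidden (ΔL, ΔJ).
(c)–(e): forbidden (parity, ΔS, ΔL, ΔJ).
(d)–(e): forbidden (ΔS, ΔJ).
Allowed pairs: 0 of 10.

0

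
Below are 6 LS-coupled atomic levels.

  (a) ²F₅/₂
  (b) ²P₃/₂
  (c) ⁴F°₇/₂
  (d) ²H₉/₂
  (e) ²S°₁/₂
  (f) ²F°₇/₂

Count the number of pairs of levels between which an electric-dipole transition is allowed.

2

(a)–(b): forbidden (parity, ΔL).
(a)–(c): forbidden (ΔS).
(a)–(d): forbidden (parity, ΔL, ΔJ).
(a)–(e): forbidden (ΔL, ΔJ).
(a)–(f): allowed.
(b)–(c): forbidden (ΔS, ΔL, ΔJ).
(b)–(d): forbidden (parity, ΔL, ΔJ).
(b)–(e): allowed.
(b)–(f): forbidden (ΔL, ΔJ).
(c)–(d): forbidden (ΔS, ΔL).
(c)–(e): forbidden (parity, ΔS, ΔL, ΔJ).
(c)–(f): forbidden (parity, ΔS).
(d)–(e): forbidden (ΔL, ΔJ).
(d)–(f): forbidden (ΔL).
(e)–(f): forbidden (parity, ΔL, ΔJ).
Allowed pairs: 2 of 15.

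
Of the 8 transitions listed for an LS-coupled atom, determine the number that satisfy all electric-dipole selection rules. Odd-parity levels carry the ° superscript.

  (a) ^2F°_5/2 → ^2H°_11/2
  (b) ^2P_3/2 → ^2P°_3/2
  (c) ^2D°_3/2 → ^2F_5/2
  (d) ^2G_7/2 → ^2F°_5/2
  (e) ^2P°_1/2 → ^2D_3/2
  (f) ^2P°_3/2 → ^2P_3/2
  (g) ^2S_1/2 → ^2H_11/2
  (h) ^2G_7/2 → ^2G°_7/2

(a) forbidden (parity, ΔL, ΔJ fail)
(b) allowed
(c) allowed
(d) allowed
(e) allowed
(f) allowed
(g) forbidden (parity, ΔL, ΔJ fail)
(h) allowed
Total allowed: 6 of 8.

6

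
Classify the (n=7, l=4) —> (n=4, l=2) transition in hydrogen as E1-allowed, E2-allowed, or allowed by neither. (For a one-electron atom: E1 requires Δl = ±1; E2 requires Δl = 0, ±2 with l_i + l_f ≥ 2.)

E2

Δl = 2 − 4 = -2; l_i + l_f = 6.
E1 (Δl = ±1): not satisfied.
E2 (Δl = 0,±2, l_i+l_f ≥ 2): satisfied.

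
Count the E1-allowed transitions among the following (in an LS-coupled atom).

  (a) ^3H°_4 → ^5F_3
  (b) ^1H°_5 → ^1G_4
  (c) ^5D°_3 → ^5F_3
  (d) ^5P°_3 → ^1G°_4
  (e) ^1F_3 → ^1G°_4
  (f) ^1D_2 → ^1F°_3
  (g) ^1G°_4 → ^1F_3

5

(a) forbidden (ΔS, ΔL fail)
(b) allowed
(c) allowed
(d) forbidden (parity, ΔS, ΔL fail)
(e) allowed
(f) allowed
(g) allowed
Total allowed: 5 of 7.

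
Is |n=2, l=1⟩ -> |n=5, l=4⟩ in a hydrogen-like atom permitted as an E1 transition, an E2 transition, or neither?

Δl = 4 − 1 = +3; l_i + l_f = 5.
E1 (Δl = ±1): not satisfied.
E2 (Δl = 0,±2, l_i+l_f ≥ 2): not satisfied.

neither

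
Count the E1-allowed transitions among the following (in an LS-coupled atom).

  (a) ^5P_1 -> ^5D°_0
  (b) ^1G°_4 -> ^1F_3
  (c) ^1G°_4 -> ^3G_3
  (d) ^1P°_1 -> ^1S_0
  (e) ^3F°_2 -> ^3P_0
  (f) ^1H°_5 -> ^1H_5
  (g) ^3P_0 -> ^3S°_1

5

(a) allowed
(b) allowed
(c) forbidden (ΔS fails)
(d) allowed
(e) forbidden (ΔL, ΔJ fail)
(f) allowed
(g) allowed
Total allowed: 5 of 7.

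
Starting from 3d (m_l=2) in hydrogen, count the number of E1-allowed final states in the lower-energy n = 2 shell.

E1 requires Δl = ±1, so l_f ∈ {1, 3}; with 0 ≤ l_f ≤ n_f−1 = 1, the allowed l_f values are {1}.
For l_f = 1: m_f ∈ {m_i−1, m_i, m_i+1} ∩ [−1, 1] = {1} → 1 state.
Total: 1.

1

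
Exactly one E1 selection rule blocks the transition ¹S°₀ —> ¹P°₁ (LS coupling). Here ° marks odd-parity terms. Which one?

Reading off the term symbols: S 0→0, L 0→1, J 0→1, parity odd→odd.
Parity must change: odd → odd — fails.
ΔL = 0, ±1 (not L=0↔0): L: 0 → 1, ΔL = +1 — ok.
ΔJ = 0, ±1 (not J=0↔0): J: 0 → 1, ΔJ = +1 — ok.
ΔS = 0: S: 0 → 0 — ok.

parity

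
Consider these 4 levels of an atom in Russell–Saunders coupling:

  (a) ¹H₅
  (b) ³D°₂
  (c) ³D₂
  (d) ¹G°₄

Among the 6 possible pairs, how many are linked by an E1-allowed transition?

(a)–(b): forbidden (ΔS, ΔL, ΔJ).
(a)–(c): forbidden (parity, ΔS, ΔL, ΔJ).
(a)–(d): allowed.
(b)–(c): allowed.
(b)–(d): forbidden (parity, ΔS, ΔL, ΔJ).
(c)–(d): forbidden (ΔS, ΔL, ΔJ).
Allowed pairs: 2 of 6.

2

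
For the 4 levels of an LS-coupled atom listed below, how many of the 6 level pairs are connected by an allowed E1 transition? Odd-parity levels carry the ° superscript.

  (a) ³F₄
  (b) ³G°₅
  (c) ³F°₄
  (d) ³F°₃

(a)–(b): allowed.
(a)–(c): allowed.
(a)–(d): allowed.
(b)–(c): forbidden (parity).
(b)–(d): forbidden (parity, ΔJ).
(c)–(d): forbidden (parity).
Allowed pairs: 3 of 6.

3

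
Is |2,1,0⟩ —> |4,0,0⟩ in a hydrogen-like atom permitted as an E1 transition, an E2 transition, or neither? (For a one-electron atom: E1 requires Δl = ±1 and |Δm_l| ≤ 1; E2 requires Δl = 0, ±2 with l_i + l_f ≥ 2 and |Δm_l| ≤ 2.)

Δl = 0 − 1 = -1; l_i + l_f = 1.
Δm_l = +0.
E1 (Δl = ±1, |Δm_l| ≤ 1): satisfied.
E2 (Δl = 0,±2, l_i+l_f ≥ 2, |Δm_l| ≤ 2): not satisfied.

E1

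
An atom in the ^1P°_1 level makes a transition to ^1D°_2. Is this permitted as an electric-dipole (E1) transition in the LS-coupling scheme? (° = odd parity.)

forbidden

Parity must change: odd → odd — fails.
ΔS = 0: S: 0 → 0 — passes.
ΔL = 0, ±1 (not L=0↔0): L: 1 → 2, ΔL = +1 — passes.
ΔJ = 0, ±1 (not J=0↔0): J: 1 → 2, ΔJ = +1 — passes.
Rule(s) violated: parity.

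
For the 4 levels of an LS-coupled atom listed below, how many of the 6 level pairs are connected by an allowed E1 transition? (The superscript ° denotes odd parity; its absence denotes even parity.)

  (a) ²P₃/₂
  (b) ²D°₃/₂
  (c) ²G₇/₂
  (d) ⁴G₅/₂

1

(a)–(b): allowed.
(a)–(c): forbidden (parity, ΔL, ΔJ).
(a)–(d): forbidden (parity, ΔS, ΔL).
(b)–(c): forbidden (ΔL, ΔJ).
(b)–(d): forbidden (ΔS, ΔL).
(c)–(d): forbidden (parity, ΔS).
Allowed pairs: 1 of 6.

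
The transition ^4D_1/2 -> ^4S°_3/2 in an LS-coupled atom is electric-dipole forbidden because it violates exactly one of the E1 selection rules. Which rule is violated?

Reading off the term symbols: S 3/2→3/2, L 2→0, J 1/2→3/2, parity even→odd.
Parity must change: even → odd — ok.
ΔS = 0: S: 3/2 → 3/2 — ok.
ΔL = 0, ±1 (not L=0↔0): L: 2 → 0, ΔL = -2 — fails.
ΔJ = 0, ±1 (not J=0↔0): J: 1/2 → 3/2, ΔJ = +1 — ok.

the ΔL = 0, ±1 rule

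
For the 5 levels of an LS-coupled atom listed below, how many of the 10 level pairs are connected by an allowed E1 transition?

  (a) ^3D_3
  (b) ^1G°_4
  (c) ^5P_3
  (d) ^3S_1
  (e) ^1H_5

1

(a)–(b): forbidden (ΔS, ΔL).
(a)–(c): forbidden (parity, ΔS).
(a)–(d): forbidden (parity, ΔL, ΔJ).
(a)–(e): forbidden (parity, ΔS, ΔL, ΔJ).
(b)–(c): forbidden (ΔS, ΔL).
(b)–(d): forbidden (ΔS, ΔL, ΔJ).
(b)–(e): allowed.
(c)–(d): forbidden (parity, ΔS, ΔJ).
(c)–(e): forbidden (parity, ΔS, ΔL, ΔJ).
(d)–(e): forbidden (parity, ΔS, ΔL, ΔJ).
Allowed pairs: 1 of 10.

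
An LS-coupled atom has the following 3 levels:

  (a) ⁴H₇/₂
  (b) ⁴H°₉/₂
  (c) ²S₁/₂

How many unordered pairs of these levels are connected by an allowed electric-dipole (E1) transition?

(a)–(b): allowed.
(a)–(c): forbidden (parity, ΔS, ΔL, ΔJ).
(b)–(c): forbidden (ΔS, ΔL, ΔJ).
Allowed pairs: 1 of 3.

1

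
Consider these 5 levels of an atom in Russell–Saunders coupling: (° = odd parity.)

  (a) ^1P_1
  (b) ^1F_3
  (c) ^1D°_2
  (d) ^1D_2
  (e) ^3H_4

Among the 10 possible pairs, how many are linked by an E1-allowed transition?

(a)–(b): forbidden (parity, ΔL, ΔJ).
(a)–(c): allowed.
(a)–(d): forbidden (parity).
(a)–(e): forbidden (parity, ΔS, ΔL, ΔJ).
(b)–(c): allowed.
(b)–(d): forbidden (parity).
(b)–(e): forbidden (parity, ΔS, ΔL).
(c)–(d): allowed.
(c)–(e): forbidden (ΔS, ΔL, ΔJ).
(d)–(e): forbidden (parity, ΔS, ΔL, ΔJ).
Allowed pairs: 3 of 10.

3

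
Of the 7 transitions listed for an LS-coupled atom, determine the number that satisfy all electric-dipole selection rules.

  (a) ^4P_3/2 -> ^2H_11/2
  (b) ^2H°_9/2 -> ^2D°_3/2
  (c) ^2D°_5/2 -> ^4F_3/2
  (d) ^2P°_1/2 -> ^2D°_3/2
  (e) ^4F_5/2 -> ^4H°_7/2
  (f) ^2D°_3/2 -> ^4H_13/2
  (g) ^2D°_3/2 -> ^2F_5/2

1

(a) forbidden (parity, ΔS, ΔL, ΔJ fail)
(b) forbidden (parity, ΔL, ΔJ fail)
(c) forbidden (ΔS fails)
(d) forbidden (parity fails)
(e) forbidden (ΔL fails)
(f) forbidden (ΔS, ΔL, ΔJ fail)
(g) allowed
Total allowed: 1 of 7.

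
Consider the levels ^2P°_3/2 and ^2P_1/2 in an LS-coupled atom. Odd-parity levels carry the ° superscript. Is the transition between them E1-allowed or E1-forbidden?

Initial level: S=1/2, L=1, J=3/2, parity odd. Final level: S=1/2, L=1, J=1/2, parity even.
Parity must change: odd → even — satisfied.
ΔS = 0: S: 1/2 → 1/2 — satisfied.
ΔL = 0, ±1 (not L=0↔0): L: 1 → 1, ΔL = +0 — satisfied.
ΔJ = 0, ±1 (not J=0↔0): J: 3/2 → 1/2, ΔJ = -1 — satisfied.
All four E1 rules are satisfied.

allowed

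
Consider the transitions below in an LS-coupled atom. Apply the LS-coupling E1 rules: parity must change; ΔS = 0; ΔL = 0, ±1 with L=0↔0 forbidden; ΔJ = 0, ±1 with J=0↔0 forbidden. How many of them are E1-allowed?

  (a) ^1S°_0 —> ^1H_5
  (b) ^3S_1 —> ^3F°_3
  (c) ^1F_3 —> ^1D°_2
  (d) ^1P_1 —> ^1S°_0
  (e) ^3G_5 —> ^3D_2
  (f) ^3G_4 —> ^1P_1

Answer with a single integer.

(a) forbidden (ΔL, ΔJ fail)
(b) forbidden (ΔL, ΔJ fail)
(c) allowed
(d) allowed
(e) forbidden (parity, ΔL, ΔJ fail)
(f) forbidden (parity, ΔS, ΔL, ΔJ fail)
Total allowed: 2 of 6.

2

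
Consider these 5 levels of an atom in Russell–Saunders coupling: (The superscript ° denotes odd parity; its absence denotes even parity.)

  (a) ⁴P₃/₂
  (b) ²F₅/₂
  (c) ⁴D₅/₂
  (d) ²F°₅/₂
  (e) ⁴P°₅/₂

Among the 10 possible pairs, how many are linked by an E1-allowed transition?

(a)–(b): forbidden (parity, ΔS, ΔL).
(a)–(c): forbidden (parity).
(a)–(d): forbidden (ΔS, ΔL).
(a)–(e): allowed.
(b)–(c): forbidden (parity, ΔS).
(b)–(d): allowed.
(b)–(e): forbidden (ΔS, ΔL).
(c)–(d): forbidden (ΔS).
(c)–(e): allowed.
(d)–(e): forbidden (parity, ΔS, ΔL).
Allowed pairs: 3 of 10.

3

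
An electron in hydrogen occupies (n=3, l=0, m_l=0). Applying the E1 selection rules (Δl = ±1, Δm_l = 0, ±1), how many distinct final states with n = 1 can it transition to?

0

E1 requires l_f ∈ {-1, 1}, but neither lies in [0, 0], so no final state is reachable.
Total: 0.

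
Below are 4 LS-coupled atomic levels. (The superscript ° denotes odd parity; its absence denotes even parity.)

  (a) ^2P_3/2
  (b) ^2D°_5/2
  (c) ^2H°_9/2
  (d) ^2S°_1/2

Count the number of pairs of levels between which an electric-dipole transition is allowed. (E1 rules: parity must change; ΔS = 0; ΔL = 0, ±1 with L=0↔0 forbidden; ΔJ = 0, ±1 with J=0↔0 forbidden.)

2

(a)–(b): allowed.
(a)–(c): forbidden (ΔL, ΔJ).
(a)–(d): allowed.
(b)–(c): forbidden (parity, ΔL, ΔJ).
(b)–(d): forbidden (parity, ΔL, ΔJ).
(c)–(d): forbidden (parity, ΔL, ΔJ).
Allowed pairs: 2 of 6.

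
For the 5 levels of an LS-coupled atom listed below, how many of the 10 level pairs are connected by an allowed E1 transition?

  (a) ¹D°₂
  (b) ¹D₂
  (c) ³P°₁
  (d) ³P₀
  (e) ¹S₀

2

(a)–(b): allowed.
(a)–(c): forbidden (parity, ΔS).
(a)–(d): forbidden (ΔS, ΔJ).
(a)–(e): forbidden (ΔL, ΔJ).
(b)–(c): forbidden (ΔS).
(b)–(d): forbidden (parity, ΔS, ΔJ).
(b)–(e): forbidden (parity, ΔL, ΔJ).
(c)–(d): allowed.
(c)–(e): forbidden (ΔS).
(d)–(e): forbidden (parity, ΔS, ΔJ).
Allowed pairs: 2 of 10.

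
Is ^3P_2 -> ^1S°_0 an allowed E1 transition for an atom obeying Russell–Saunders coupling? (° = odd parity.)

forbidden

Reading off the term symbols: S 1→0, L 1→0, J 2→0, parity even→odd.
Parity must change: even → odd — satisfied.
ΔS = 0: S: 1 → 0 — violated.
ΔL = 0, ±1 (not L=0↔0): L: 1 → 0, ΔL = -1 — satisfied.
ΔJ = 0, ±1 (not J=0↔0): J: 2 → 0, ΔJ = -2 — violated.
Rule(s) violated: ΔS, ΔJ.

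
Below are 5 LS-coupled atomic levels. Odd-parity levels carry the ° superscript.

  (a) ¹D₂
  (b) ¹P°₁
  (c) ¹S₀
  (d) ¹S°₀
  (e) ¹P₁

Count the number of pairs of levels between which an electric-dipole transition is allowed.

4

(a)–(b): allowed.
(a)–(c): forbidden (parity, ΔL, ΔJ).
(a)–(d): forbidden (ΔL, ΔJ).
(a)–(e): forbidden (parity).
(b)–(c): allowed.
(b)–(d): forbidden (parity).
(b)–(e): allowed.
(c)–(d): forbidden (ΔL, ΔJ).
(c)–(e): forbidden (parity).
(d)–(e): allowed.
Allowed pairs: 4 of 10.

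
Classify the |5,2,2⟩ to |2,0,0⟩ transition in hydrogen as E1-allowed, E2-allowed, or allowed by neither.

Δl = 0 − 2 = -2; l_i + l_f = 2.
Δm_l = -2.
E1 (Δl = ±1, |Δm_l| ≤ 1): not satisfied.
E2 (Δl = 0,±2, l_i+l_f ≥ 2, |Δm_l| ≤ 2): satisfied.

E2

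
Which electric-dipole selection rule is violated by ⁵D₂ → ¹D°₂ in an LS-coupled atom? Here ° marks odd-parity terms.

Parity must change: even → odd — passes.
ΔS = 0: S: 2 → 0 — fails.
ΔL = 0, ±1 (not L=0↔0): L: 2 → 2, ΔL = +0 — passes.
ΔJ = 0, ±1 (not J=0↔0): J: 2 → 2, ΔJ = +0 — passes.

the ΔS = 0 rule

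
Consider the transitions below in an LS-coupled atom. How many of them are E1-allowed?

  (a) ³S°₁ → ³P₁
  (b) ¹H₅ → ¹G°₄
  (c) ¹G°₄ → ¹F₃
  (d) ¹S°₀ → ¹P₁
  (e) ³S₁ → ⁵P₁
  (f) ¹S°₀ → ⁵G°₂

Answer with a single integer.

4

(a) allowed
(b) allowed
(c) allowed
(d) allowed
(e) forbidden (parity, ΔS fail)
(f) forbidden (parity, ΔS, ΔL, ΔJ fail)
Total allowed: 4 of 6.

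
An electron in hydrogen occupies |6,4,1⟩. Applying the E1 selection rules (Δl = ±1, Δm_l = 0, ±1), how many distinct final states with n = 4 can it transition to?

E1 requires Δl = ±1, so l_f ∈ {3, 5}; with 0 ≤ l_f ≤ n_f−1 = 3, the allowed l_f values are {3}.
For l_f = 3: m_f ∈ {m_i−1, m_i, m_i+1} ∩ [−3, 3] = {0, 1, 2} → 3 states.
Total: 3.

3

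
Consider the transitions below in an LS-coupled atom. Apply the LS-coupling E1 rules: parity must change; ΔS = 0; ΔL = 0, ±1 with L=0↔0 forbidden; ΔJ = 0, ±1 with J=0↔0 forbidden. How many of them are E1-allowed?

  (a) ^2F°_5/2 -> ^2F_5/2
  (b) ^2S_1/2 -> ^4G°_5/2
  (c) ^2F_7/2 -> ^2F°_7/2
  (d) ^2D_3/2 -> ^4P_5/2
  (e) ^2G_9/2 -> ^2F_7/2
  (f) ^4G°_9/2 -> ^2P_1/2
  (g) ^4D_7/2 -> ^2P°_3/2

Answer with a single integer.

2

(a) allowed
(b) forbidden (ΔS, ΔL, ΔJ fail)
(c) allowed
(d) forbidden (parity, ΔS fail)
(e) forbidden (parity fails)
(f) forbidden (ΔS, ΔL, ΔJ fail)
(g) forbidden (ΔS, ΔJ fail)
Total allowed: 2 of 7.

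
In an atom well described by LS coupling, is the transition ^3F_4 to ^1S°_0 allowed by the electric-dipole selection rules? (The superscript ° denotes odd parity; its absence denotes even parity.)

Reading off the term symbols: S 1→0, L 3→0, J 4→0, parity even→odd.
ΔL = 0, ±1 (not L=0↔0): L: 3 → 0, ΔL = -3 — fails.
ΔS = 0: S: 1 → 0 — fails.
Parity must change: even → odd — ok.
ΔJ = 0, ±1 (not J=0↔0): J: 4 → 0, ΔJ = -4 — fails.
Rule(s) violated: ΔS, ΔL, ΔJ.

forbidden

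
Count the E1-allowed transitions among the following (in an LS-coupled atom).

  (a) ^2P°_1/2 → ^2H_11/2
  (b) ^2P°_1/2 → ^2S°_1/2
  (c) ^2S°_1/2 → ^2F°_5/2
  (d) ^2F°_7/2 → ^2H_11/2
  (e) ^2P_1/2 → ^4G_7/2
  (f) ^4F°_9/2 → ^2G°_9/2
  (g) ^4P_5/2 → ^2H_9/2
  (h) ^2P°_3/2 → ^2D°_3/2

0

(a) forbidden (ΔL, ΔJ fail)
(b) forbidden (parity fails)
(c) forbidden (parity, ΔL, ΔJ fail)
(d) forbidden (ΔL, ΔJ fail)
(e) forbidden (parity, ΔS, ΔL, ΔJ fail)
(f) forbidden (parity, ΔS fail)
(g) forbidden (parity, ΔS, ΔL, ΔJ fail)
(h) forbidden (parity fails)
Total allowed: 0 of 8.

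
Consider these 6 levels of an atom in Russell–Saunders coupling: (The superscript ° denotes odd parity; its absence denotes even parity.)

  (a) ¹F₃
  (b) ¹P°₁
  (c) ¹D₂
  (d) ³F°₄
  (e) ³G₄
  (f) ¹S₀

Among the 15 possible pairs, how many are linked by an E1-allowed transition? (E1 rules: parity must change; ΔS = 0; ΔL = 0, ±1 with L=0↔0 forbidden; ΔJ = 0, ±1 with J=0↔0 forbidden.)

(a)–(b): forbidden (ΔL, ΔJ).
(a)–(c): forbidden (parity).
(a)–(d): forbidden (ΔS).
(a)–(e): forbidden (parity, ΔS).
(a)–(f): forbidden (parity, ΔL, ΔJ).
(b)–(c): allowed.
(b)–(d): forbidden (parity, ΔS, ΔL, ΔJ).
(b)–(e): forbidden (ΔS, ΔL, ΔJ).
(b)–(f): allowed.
(c)–(d): forbidden (ΔS, ΔJ).
(c)–(e): forbidden (parity, ΔS, ΔL, ΔJ).
(c)–(f): forbidden (parity, ΔL, ΔJ).
(d)–(e): allowed.
(d)–(f): forbidden (ΔS, ΔL, ΔJ).
(e)–(f): forbidden (parity, ΔS, ΔL, ΔJ).
Allowed pairs: 3 of 15.

3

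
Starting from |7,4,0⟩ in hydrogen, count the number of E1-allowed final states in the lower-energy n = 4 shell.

E1 requires Δl = ±1, so l_f ∈ {3, 5}; with 0 ≤ l_f ≤ n_f−1 = 3, the allowed l_f values are {3}.
For l_f = 3: m_f ∈ {m_i−1, m_i, m_i+1} ∩ [−3, 3] = {-1, 0, 1} → 3 states.
Total: 3.

3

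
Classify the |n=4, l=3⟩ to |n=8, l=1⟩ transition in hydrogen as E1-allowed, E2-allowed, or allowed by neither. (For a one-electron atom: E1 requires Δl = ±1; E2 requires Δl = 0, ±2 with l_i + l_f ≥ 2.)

Δl = 1 − 3 = -2; l_i + l_f = 4.
E1 (Δl = ±1): not satisfied.
E2 (Δl = 0,±2, l_i+l_f ≥ 2): satisfied.

E2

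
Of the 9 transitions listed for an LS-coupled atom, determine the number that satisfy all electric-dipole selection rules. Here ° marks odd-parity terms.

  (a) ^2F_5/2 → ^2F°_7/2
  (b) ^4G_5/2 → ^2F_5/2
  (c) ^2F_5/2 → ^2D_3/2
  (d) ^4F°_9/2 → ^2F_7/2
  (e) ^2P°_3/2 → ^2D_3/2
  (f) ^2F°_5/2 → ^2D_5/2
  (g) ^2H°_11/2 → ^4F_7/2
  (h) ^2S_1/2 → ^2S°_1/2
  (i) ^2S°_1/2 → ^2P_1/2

4

(a) allowed
(b) forbidden (parity, ΔS fail)
(c) forbidden (parity fails)
(d) forbidden (ΔS fails)
(e) allowed
(f) allowed
(g) forbidden (ΔS, ΔL, ΔJ fail)
(h) forbidden (ΔL fails)
(i) allowed
Total allowed: 4 of 9.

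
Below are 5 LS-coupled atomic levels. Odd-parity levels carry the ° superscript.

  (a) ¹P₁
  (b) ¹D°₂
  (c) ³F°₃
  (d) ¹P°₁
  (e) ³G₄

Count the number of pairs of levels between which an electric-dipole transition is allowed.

(a)–(b): allowed.
(a)–(c): forbidden (ΔS, ΔL, ΔJ).
(a)–(d): allowed.
(a)–(e): forbidden (parity, ΔS, ΔL, ΔJ).
(b)–(c): forbidden (parity, ΔS).
(b)–(d): forbidden (parity).
(b)–(e): forbidden (ΔS, ΔL, ΔJ).
(c)–(d): forbidden (parity, ΔS, ΔL, ΔJ).
(c)–(e): allowed.
(d)–(e): forbidden (ΔS, ΔL, ΔJ).
Allowed pairs: 3 of 10.

3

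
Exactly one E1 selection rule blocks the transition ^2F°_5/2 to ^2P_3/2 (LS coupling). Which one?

the ΔL = 0, ±1 rule

Initial level: S=1/2, L=3, J=5/2, parity odd. Final level: S=1/2, L=1, J=3/2, parity even.
Parity must change: odd → even — ✓.
ΔS = 0: S: 1/2 → 1/2 — ✓.
ΔL = 0, ±1 (not L=0↔0): L: 3 → 1, ΔL = -2 — ✗.
ΔJ = 0, ±1 (not J=0↔0): J: 5/2 → 3/2, ΔJ = -1 — ✓.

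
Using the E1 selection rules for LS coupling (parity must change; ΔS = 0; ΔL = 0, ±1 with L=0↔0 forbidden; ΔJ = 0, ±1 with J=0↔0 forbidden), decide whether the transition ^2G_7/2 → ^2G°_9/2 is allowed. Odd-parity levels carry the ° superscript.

Parity must change: even → odd — ok.
ΔS = 0: S: 1/2 → 1/2 — ok.
ΔL = 0, ±1 (not L=0↔0): L: 4 → 4, ΔL = +0 — ok.
ΔJ = 0, ±1 (not J=0↔0): J: 7/2 → 9/2, ΔJ = +1 — ok.
All four E1 rules are satisfied.

allowed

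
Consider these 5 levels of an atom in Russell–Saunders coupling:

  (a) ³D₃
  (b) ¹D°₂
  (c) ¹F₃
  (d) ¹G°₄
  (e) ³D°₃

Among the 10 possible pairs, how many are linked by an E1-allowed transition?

(a)–(b): forbidden (ΔS).
(a)–(c): forbidden (parity, ΔS).
(a)–(d): forbidden (ΔS, ΔL).
(a)–(e): allowed.
(b)–(c): allowed.
(b)–(d): forbidden (parity, ΔL, ΔJ).
(b)–(e): forbidden (parity, ΔS).
(c)–(d): allowed.
(c)–(e): forbidden (ΔS).
(d)–(e): forbidden (parity, ΔS, ΔL).
Allowed pairs: 3 of 10.

3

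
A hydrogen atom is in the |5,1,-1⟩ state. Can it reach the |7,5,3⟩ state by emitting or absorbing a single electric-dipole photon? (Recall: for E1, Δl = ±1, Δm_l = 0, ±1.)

Δl = 5 − 1 = +4; the E1 rule Δl = ±1 is violated.
Δm_l = 3 − (-1) = +4. E1 requires Δm_l = 0, ±1: violated.
The transition is electric-dipole forbidden.

forbidden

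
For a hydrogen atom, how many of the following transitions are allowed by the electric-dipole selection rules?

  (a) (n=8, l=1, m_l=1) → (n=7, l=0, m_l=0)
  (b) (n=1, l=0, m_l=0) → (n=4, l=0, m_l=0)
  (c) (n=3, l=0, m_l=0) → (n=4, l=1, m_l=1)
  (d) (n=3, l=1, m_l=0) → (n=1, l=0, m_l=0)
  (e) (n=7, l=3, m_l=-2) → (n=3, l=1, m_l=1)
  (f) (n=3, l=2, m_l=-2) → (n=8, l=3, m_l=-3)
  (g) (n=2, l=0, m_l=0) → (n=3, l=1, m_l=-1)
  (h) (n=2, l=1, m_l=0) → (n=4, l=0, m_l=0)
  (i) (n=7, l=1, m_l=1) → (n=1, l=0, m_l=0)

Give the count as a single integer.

(a) allowed
(b) forbidden — Δl = +0 (E1 requires Δl = ±1)
(c) allowed
(d) allowed
(e) forbidden — Δl = -2 (E1 requires Δl = ±1); Δm_l = +3 (E1 requires Δm_l = 0, ±1)
(f) allowed
(g) allowed
(h) allowed
(i) allowed
Total allowed: 7 of 9.

7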